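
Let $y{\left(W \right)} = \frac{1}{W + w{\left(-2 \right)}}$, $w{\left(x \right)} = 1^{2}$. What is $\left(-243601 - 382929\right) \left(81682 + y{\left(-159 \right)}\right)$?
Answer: $- \frac{4042921340075}{79} \approx -5.1176 \cdot 10^{10}$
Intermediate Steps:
$w{\left(x \right)} = 1$
$y{\left(W \right)} = \frac{1}{1 + W}$ ($y{\left(W \right)} = \frac{1}{W + 1} = \frac{1}{1 + W}$)
$\left(-243601 - 382929\right) \left(81682 + y{\left(-159 \right)}\right) = \left(-243601 - 382929\right) \left(81682 + \frac{1}{1 - 159}\right) = - 626530 \left(81682 + \frac{1}{-158}\right) = - 626530 \left(81682 - \frac{1}{158}\right) = \left(-626530\right) \frac{12905755}{158} = - \frac{4042921340075}{79}$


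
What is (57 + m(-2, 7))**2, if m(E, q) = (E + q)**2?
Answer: 6724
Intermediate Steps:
(57 + m(-2, 7))**2 = (57 + (-2 + 7)**2)**2 = (57 + 5**2)**2 = (57 + 25)**2 = 82**2 = 6724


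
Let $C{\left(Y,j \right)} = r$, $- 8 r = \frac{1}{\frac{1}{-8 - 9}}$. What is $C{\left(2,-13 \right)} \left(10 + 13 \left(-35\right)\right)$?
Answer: $- \frac{7565}{8} \approx -945.63$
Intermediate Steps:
$r = \frac{17}{8}$ ($r = - \frac{1}{8 \frac{1}{-8 - 9}} = - \frac{1}{8 \frac{1}{-17}} = - \frac{1}{8 \left(- \frac{1}{17}\right)} = \left(- \frac{1}{8}\right) \left(-17\right) = \frac{17}{8} \approx 2.125$)
$C{\left(Y,j \right)} = \frac{17}{8}$
$C{\left(2,-13 \right)} \left(10 + 13 \left(-35\right)\right) = \frac{17 \left(10 + 13 \left(-35\right)\right)}{8} = \frac{17 \left(10 - 455\right)}{8} = \frac{17}{8} \left(-445\right) = - \frac{7565}{8}$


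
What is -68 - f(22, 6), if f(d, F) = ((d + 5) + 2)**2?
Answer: -909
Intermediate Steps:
f(d, F) = (7 + d)**2 (f(d, F) = ((5 + d) + 2)**2 = (7 + d)**2)
-68 - f(22, 6) = -68 - (7 + 22)**2 = -68 - 1*29**2 = -68 - 1*841 = -68 - 841 = -909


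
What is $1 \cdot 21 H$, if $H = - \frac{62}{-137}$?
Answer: $\frac{1302}{137} \approx 9.5036$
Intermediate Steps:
$H = \frac{62}{137}$ ($H = \left(-62\right) \left(- \frac{1}{137}\right) = \frac{62}{137} \approx 0.45255$)
$1 \cdot 21 H = 1 \cdot 21 \cdot \frac{62}{137} = 21 \cdot \frac{62}{137} = \frac{1302}{137}$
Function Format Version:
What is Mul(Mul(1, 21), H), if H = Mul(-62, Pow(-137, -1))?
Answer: Rational(1302, 137) ≈ 9.5036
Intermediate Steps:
H = Rational(62, 137) (H = Mul(-62, Rational(-1, 137)) = Rational(62, 137) ≈ 0.45255)
Mul(Mul(1, 21), H) = Mul(Mul(1, 21), Rational(62, 137)) = Mul(21, Rational(62, 137)) = Rational(1302, 137)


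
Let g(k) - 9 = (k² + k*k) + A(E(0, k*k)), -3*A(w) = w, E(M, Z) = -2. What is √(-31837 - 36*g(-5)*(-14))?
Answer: I*√1765 ≈ 42.012*I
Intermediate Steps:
A(w) = -w/3
g(k) = 29/3 + 2*k² (g(k) = 9 + ((k² + k*k) - ⅓*(-2)) = 9 + ((k² + k²) + ⅔) = 9 + (2*k² + ⅔) = 9 + (⅔ + 2*k²) = 29/3 + 2*k²)
√(-31837 - 36*g(-5)*(-14)) = √(-31837 - 36*(29/3 + 2*(-5)²)*(-14)) = √(-31837 - 36*(29/3 + 2*25)*(-14)) = √(-31837 - 36*(29/3 + 50)*(-14)) = √(-31837 - 36*179/3*(-14)) = √(-31837 - 2148*(-14)) = √(-31837 + 30072) = √(-1765) = I*√1765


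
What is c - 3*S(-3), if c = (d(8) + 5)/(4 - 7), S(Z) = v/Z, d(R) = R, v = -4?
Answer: -25/3 ≈ -8.3333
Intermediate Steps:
S(Z) = -4/Z
c = -13/3 (c = (8 + 5)/(4 - 7) = 13/(-3) = 13*(-1/3) = -13/3 ≈ -4.3333)
c - 3*S(-3) = -13/3 - (-12)/(-3) = -13/3 - (-12)*(-1)/3 = -13/3 - 3*4/3 = -13/3 - 4 = -25/3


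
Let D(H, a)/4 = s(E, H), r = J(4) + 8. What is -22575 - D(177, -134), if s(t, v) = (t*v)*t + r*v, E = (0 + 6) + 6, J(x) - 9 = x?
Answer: -139395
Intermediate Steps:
J(x) = 9 + x
E = 12 (E = 6 + 6 = 12)
r = 21 (r = (9 + 4) + 8 = 13 + 8 = 21)
s(t, v) = 21*v + v*t² (s(t, v) = (t*v)*t + 21*v = v*t² + 21*v = 21*v + v*t²)
D(H, a) = 660*H (D(H, a) = 4*(H*(21 + 12²)) = 4*(H*(21 + 144)) = 4*(H*165) = 4*(165*H) = 660*H)
-22575 - D(177, -134) = -22575 - 660*177 = -22575 - 1*116820 = -22575 - 116820 = -139395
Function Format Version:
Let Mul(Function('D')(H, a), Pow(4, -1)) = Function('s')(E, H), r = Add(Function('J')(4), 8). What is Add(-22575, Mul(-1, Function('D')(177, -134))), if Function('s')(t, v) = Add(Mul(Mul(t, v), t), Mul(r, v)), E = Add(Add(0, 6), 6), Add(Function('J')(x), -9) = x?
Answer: -139395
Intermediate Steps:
Function('J')(x) = Add(9, x)
E = 12 (E = Add(6, 6) = 12)
r = 21 (r = Add(Add(9, 4), 8) = Add(13, 8) = 21)
Function('s')(t, v) = Add(Mul(21, v), Mul(v, Pow(t, 2))) (Function('s')(t, v) = Add(Mul(Mul(t, v), t), Mul(21, v)) = Add(Mul(v, Pow(t, 2)), Mul(21, v)) = Add(Mul(21, v), Mul(v, Pow(t, 2))))
Function('D')(H, a) = Mul(660, H) (Function('D')(H, a) = Mul(4, Mul(H, Add(21, Pow(12, 2)))) = Mul(4, Mul(H, Add(21, 144))) = Mul(4, Mul(H, 165)) = Mul(4, Mul(165, H)) = Mul(660, H))
Add(-22575, Mul(-1, Function('D')(177, -134))) = Add(-22575, Mul(-1, Mul(660, 177))) = Add(-22575, Mul(-1, 116820)) = Add(-22575, -116820) = -139395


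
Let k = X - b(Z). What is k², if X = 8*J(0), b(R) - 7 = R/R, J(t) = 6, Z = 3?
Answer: 1600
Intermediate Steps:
b(R) = 8 (b(R) = 7 + R/R = 7 + 1 = 8)
X = 48 (X = 8*6 = 48)
k = 40 (k = 48 - 1*8 = 48 - 8 = 40)
k² = 40² = 1600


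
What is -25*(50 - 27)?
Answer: -575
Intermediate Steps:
-25*(50 - 27) = -25*23 = -575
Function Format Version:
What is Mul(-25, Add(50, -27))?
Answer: -575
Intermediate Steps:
Mul(-25, Add(50, -27)) = Mul(-25, 23) = -575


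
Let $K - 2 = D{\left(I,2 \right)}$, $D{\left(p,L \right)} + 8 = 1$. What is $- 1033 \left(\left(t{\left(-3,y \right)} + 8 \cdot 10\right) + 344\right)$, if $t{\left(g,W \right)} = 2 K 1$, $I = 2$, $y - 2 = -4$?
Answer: $-427662$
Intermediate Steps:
$y = -2$ ($y = 2 - 4 = -2$)
$D{\left(p,L \right)} = -7$ ($D{\left(p,L \right)} = -8 + 1 = -7$)
$K = -5$ ($K = 2 - 7 = -5$)
$t{\left(g,W \right)} = -10$ ($t{\left(g,W \right)} = 2 \left(-5\right) 1 = \left(-10\right) 1 = -10$)
$- 1033 \left(\left(t{\left(-3,y \right)} + 8 \cdot 10\right) + 344\right) = - 1033 \left(\left(-10 + 8 \cdot 10\right) + 344\right) = - 1033 \left(\left(-10 + 80\right) + 344\right) = - 1033 \left(70 + 344\right) = \left(-1033\right) 414 = -427662$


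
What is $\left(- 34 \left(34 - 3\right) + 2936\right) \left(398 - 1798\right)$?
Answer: $-2634800$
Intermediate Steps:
$\left(- 34 \left(34 - 3\right) + 2936\right) \left(398 - 1798\right) = \left(\left(-34\right) 31 + 2936\right) \left(-1400\right) = \left(-1054 + 2936\right) \left(-1400\right) = 1882 \left(-1400\right) = -2634800$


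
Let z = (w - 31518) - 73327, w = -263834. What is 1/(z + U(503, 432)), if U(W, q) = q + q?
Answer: -1/367815 ≈ -2.7188e-6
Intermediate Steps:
U(W, q) = 2*q
z = -368679 (z = (-263834 - 31518) - 73327 = -295352 - 73327 = -368679)
1/(z + U(503, 432)) = 1/(-368679 + 2*432) = 1/(-368679 + 864) = 1/(-367815) = -1/367815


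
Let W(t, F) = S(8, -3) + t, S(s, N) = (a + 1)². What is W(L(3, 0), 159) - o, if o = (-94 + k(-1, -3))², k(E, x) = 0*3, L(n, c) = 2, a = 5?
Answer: -8798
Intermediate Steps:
S(s, N) = 36 (S(s, N) = (5 + 1)² = 6² = 36)
W(t, F) = 36 + t
k(E, x) = 0
o = 8836 (o = (-94 + 0)² = (-94)² = 8836)
W(L(3, 0), 159) - o = (36 + 2) - 1*8836 = 38 - 8836 = -8798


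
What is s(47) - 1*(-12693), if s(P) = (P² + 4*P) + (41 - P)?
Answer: 15084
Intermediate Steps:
s(P) = 41 + P² + 3*P
s(47) - 1*(-12693) = (41 + 47² + 3*47) - 1*(-12693) = (41 + 2209 + 141) + 12693 = 2391 + 12693 = 15084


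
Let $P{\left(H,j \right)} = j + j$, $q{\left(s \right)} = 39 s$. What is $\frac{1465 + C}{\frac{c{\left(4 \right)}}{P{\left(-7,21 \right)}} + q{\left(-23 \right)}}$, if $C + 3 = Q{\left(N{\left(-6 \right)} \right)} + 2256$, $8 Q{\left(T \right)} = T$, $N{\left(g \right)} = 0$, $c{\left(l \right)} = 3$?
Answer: $- \frac{52052}{12557} \approx -4.1453$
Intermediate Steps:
$Q{\left(T \right)} = \frac{T}{8}$
$C = 2253$ ($C = -3 + \left(\frac{1}{8} \cdot 0 + 2256\right) = -3 + \left(0 + 2256\right) = -3 + 2256 = 2253$)
$P{\left(H,j \right)} = 2 j$
$\frac{1465 + C}{\frac{c{\left(4 \right)}}{P{\left(-7,21 \right)}} + q{\left(-23 \right)}} = \frac{1465 + 2253}{\frac{3}{2 \cdot 21} + 39 \left(-23\right)} = \frac{3718}{\frac{3}{42} - 897} = \frac{3718}{3 \cdot \frac{1}{42} - 897} = \frac{3718}{\frac{1}{14} - 897} = \frac{3718}{- \frac{12557}{14}} = 3718 \left(- \frac{14}{12557}\right) = - \frac{52052}{12557}$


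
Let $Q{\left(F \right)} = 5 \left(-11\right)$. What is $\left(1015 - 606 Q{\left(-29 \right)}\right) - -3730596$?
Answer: $3764941$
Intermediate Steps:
$Q{\left(F \right)} = -55$
$\left(1015 - 606 Q{\left(-29 \right)}\right) - -3730596 = \left(1015 - -33330\right) - -3730596 = \left(1015 + 33330\right) + 3730596 = 34345 + 3730596 = 3764941$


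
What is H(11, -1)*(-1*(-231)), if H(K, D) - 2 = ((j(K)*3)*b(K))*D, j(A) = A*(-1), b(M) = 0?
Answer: 462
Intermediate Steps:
j(A) = -A
H(K, D) = 2 (H(K, D) = 2 + ((-K*3)*0)*D = 2 + (-3*K*0)*D = 2 + 0*D = 2 + 0 = 2)
H(11, -1)*(-1*(-231)) = 2*(-1*(-231)) = 2*231 = 462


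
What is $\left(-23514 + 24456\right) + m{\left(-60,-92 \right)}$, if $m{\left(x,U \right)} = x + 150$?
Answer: $1032$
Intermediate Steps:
$m{\left(x,U \right)} = 150 + x$
$\left(-23514 + 24456\right) + m{\left(-60,-92 \right)} = \left(-23514 + 24456\right) + \left(150 - 60\right) = 942 + 90 = 1032$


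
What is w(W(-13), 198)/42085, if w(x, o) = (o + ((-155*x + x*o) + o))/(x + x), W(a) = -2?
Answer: -31/16834 ≈ -0.0018415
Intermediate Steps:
w(x, o) = (-155*x + 2*o + o*x)/(2*x) (w(x, o) = (o + ((-155*x + o*x) + o))/((2*x)) = (o + (o - 155*x + o*x))*(1/(2*x)) = (-155*x + 2*o + o*x)*(1/(2*x)) = (-155*x + 2*o + o*x)/(2*x))
w(W(-13), 198)/42085 = ((198 + (½)*(-2)*(-155 + 198))/(-2))/42085 = -(198 + (½)*(-2)*43)/2*(1/42085) = -(198 - 43)/2*(1/42085) = -½*155*(1/42085) = -155/2*1/42085 = -31/16834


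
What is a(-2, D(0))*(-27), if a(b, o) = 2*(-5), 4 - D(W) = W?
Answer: 270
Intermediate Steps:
D(W) = 4 - W
a(b, o) = -10
a(-2, D(0))*(-27) = -10*(-27) = 270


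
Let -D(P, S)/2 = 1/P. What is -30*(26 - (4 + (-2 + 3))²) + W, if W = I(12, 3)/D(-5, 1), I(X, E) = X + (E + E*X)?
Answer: 195/2 ≈ 97.500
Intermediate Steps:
D(P, S) = -2/P
I(X, E) = E + X + E*X
W = 255/2 (W = (3 + 12 + 3*12)/((-2/(-5))) = (3 + 12 + 36)/((-2*(-⅕))) = 51/(⅖) = 51*(5/2) = 255/2 ≈ 127.50)
-30*(26 - (4 + (-2 + 3))²) + W = -30*(26 - (4 + (-2 + 3))²) + 255/2 = -30*(26 - (4 + 1)²) + 255/2 = -30*(26 - 1*5²) + 255/2 = -30*(26 - 1*25) + 255/2 = -30*(26 - 25) + 255/2 = -30*1 + 255/2 = -30 + 255/2 = 195/2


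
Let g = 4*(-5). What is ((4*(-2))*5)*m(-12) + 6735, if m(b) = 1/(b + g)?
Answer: 26945/4 ≈ 6736.3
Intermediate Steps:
g = -20
m(b) = 1/(-20 + b) (m(b) = 1/(b - 20) = 1/(-20 + b))
((4*(-2))*5)*m(-12) + 6735 = ((4*(-2))*5)/(-20 - 12) + 6735 = -8*5/(-32) + 6735 = -40*(-1/32) + 6735 = 5/4 + 6735 = 26945/4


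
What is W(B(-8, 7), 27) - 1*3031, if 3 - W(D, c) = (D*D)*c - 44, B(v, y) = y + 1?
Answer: -4712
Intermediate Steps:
B(v, y) = 1 + y
W(D, c) = 47 - c*D**2 (W(D, c) = 3 - ((D*D)*c - 44) = 3 - (D**2*c - 44) = 3 - (c*D**2 - 44) = 3 - (-44 + c*D**2) = 3 + (44 - c*D**2) = 47 - c*D**2)
W(B(-8, 7), 27) - 1*3031 = (47 - 1*27*(1 + 7)**2) - 1*3031 = (47 - 1*27*8**2) - 3031 = (47 - 1*27*64) - 3031 = (47 - 1728) - 3031 = -1681 - 3031 = -4712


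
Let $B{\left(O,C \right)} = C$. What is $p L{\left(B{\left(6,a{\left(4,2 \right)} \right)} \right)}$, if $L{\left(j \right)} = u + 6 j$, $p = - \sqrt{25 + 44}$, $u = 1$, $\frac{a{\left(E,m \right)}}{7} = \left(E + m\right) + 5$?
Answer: $- 463 \sqrt{69} \approx -3846.0$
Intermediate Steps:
$a{\left(E,m \right)} = 35 + 7 E + 7 m$ ($a{\left(E,m \right)} = 7 \left(\left(E + m\right) + 5\right) = 7 \left(5 + E + m\right) = 35 + 7 E + 7 m$)
$p = - \sqrt{69} \approx -8.3066$
$L{\left(j \right)} = 1 + 6 j$
$p L{\left(B{\left(6,a{\left(4,2 \right)} \right)} \right)} = - \sqrt{69} \left(1 + 6 \left(35 + 7 \cdot 4 + 7 \cdot 2\right)\right) = - \sqrt{69} \left(1 + 6 \left(35 + 28 + 14\right)\right) = - \sqrt{69} \left(1 + 6 \cdot 77\right) = - \sqrt{69} \left(1 + 462\right) = - \sqrt{69} \cdot 463 = - 463 \sqrt{69}$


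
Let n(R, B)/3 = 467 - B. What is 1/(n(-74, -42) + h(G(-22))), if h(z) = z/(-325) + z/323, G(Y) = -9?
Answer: 104975/160296807 ≈ 0.00065488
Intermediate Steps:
n(R, B) = 1401 - 3*B (n(R, B) = 3*(467 - B) = 1401 - 3*B)
h(z) = 2*z/104975 (h(z) = z*(-1/325) + z*(1/323) = -z/325 + z/323 = 2*z/104975)
1/(n(-74, -42) + h(G(-22))) = 1/((1401 - 3*(-42)) + (2/104975)*(-9)) = 1/((1401 + 126) - 18/104975) = 1/(1527 - 18/104975) = 1/(160296807/104975) = 104975/160296807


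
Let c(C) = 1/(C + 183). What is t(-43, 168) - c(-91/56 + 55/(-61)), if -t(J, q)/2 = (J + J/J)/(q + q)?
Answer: 86119/352284 ≈ 0.24446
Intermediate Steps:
t(J, q) = -(1 + J)/q (t(J, q) = -2*(J + J/J)/(q + q) = -2*(J + 1)/(2*q) = -2*(1 + J)*1/(2*q) = -(1 + J)/q)
c(C) = 1/(183 + C)
t(-43, 168) - c(-91/56 + 55/(-61)) = (-1 - 1*(-43))/168 - 1/(183 + (-91/56 + 55/(-61))) = (-1 + 43)/168 - 1/(183 + (-91*1/56 + 55*(-1/61))) = (1/168)*42 - 1/(183 + (-13/8 - 55/61)) = ¼ - 1/(183 - 1233/488) = ¼ - 1/88071/488 = ¼ - 1*488/88071 = ¼ - 488/88071 = 86119/352284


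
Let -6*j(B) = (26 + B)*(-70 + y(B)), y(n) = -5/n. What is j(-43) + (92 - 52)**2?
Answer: 361715/258 ≈ 1402.0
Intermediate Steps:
j(B) = -(-70 - 5/B)*(26 + B)/6 (j(B) = -(26 + B)*(-70 - 5/B)/6 = -(-70 - 5/B)*(26 + B)/6)
j(-43) + (92 - 52)**2 = (5/6)*(26 - 43*(365 + 14*(-43)))/(-43) + (92 - 52)**2 = (5/6)*(-1/43)*(26 - 43*(365 - 602)) + 40**2 = (5/6)*(-1/43)*(26 - 43*(-237)) + 1600 = (5/6)*(-1/43)*(26 + 10191) + 1600 = (5/6)*(-1/43)*10217 + 1600 = -51085/258 + 1600 = 361715/258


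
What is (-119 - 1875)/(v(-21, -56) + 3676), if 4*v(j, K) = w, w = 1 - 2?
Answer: -7976/14703 ≈ -0.54247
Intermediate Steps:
w = -1
v(j, K) = -¼ (v(j, K) = (¼)*(-1) = -¼)
(-119 - 1875)/(v(-21, -56) + 3676) = (-119 - 1875)/(-¼ + 3676) = -1994/14703/4 = -1994*4/14703 = -7976/14703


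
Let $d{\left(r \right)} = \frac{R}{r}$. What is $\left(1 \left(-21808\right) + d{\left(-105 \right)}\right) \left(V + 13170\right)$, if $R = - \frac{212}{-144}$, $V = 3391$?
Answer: $- \frac{1365194326373}{3780} \approx -3.6116 \cdot 10^{8}$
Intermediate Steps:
$R = \frac{53}{36}$ ($R = \left(-212\right) \left(- \frac{1}{144}\right) = \frac{53}{36} \approx 1.4722$)
$d{\left(r \right)} = \frac{53}{36 r}$
$\left(1 \left(-21808\right) + d{\left(-105 \right)}\right) \left(V + 13170\right) = \left(1 \left(-21808\right) + \frac{53}{36 \left(-105\right)}\right) \left(3391 + 13170\right) = \left(-21808 + \frac{53}{36} \left(- \frac{1}{105}\right)\right) 16561 = \left(-21808 - \frac{53}{3780}\right) 16561 = \left(- \frac{82434293}{3780}\right) 16561 = - \frac{1365194326373}{3780}$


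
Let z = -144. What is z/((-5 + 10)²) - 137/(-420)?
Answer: -11411/2100 ≈ -5.4338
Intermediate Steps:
z/((-5 + 10)²) - 137/(-420) = -144/(-5 + 10)² - 137/(-420) = -144/(5²) - 137*(-1/420) = -144/25 + 137/420 = -11411/2100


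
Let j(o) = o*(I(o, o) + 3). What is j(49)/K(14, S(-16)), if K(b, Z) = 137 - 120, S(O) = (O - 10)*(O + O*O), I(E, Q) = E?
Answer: 2548/17 ≈ 149.88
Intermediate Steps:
j(o) = o*(3 + o) (j(o) = o*(o + 3) = o*(3 + o))
S(O) = (-10 + O)*(O + O²)
K(b, Z) = 17
j(49)/K(14, S(-16)) = (49*(3 + 49))/17 = (49*52)*(1/17) = 2548*(1/17) = 2548/17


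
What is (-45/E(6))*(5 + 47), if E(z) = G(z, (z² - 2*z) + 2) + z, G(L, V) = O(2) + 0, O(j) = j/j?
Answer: -2340/7 ≈ -334.29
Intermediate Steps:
O(j) = 1
G(L, V) = 1 (G(L, V) = 1 + 0 = 1)
E(z) = 1 + z
(-45/E(6))*(5 + 47) = (-45/(1 + 6))*(5 + 47) = -45/7*52 = -2340/7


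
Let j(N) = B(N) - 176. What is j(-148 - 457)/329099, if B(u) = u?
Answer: -781/329099 ≈ -0.0023731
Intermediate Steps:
j(N) = -176 + N (j(N) = N - 176 = -176 + N)
j(-148 - 457)/329099 = (-176 + (-148 - 457))/329099 = (-176 - 605)*(1/329099) = -781*1/329099 = -781/329099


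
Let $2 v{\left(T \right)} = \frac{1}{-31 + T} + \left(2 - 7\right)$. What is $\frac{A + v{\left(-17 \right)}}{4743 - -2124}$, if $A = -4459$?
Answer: $- \frac{428305}{659232} \approx -0.6497$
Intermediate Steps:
$v{\left(T \right)} = - \frac{5}{2} + \frac{1}{2 \left(-31 + T\right)}$ ($v{\left(T \right)} = \frac{\frac{1}{-31 + T} + \left(2 - 7\right)}{2} = \frac{\frac{1}{-31 + T} - 5}{2} = \frac{-5 + \frac{1}{-31 + T}}{2} = - \frac{5}{2} + \frac{1}{2 \left(-31 + T\right)}$)
$\frac{A + v{\left(-17 \right)}}{4743 - -2124} = \frac{-4459 + \frac{156 - -85}{2 \left(-31 - 17\right)}}{4743 - -2124} = \frac{-4459 + \frac{156 + 85}{2 \left(-48\right)}}{4743 + 2124} = \frac{-4459 + \frac{1}{2} \left(- \frac{1}{48}\right) 241}{6867} = \left(-4459 - \frac{241}{96}\right) \frac{1}{6867} = \left(- \frac{428305}{96}\right) \frac{1}{6867} = - \frac{428305}{659232}$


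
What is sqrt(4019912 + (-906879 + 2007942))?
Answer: 5*sqrt(204839) ≈ 2263.0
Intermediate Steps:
sqrt(4019912 + (-906879 + 2007942)) = sqrt(4019912 + 1101063) = sqrt(5120975) = 5*sqrt(204839)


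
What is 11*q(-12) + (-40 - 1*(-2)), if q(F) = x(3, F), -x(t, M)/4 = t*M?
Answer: 1546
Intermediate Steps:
x(t, M) = -4*M*t (x(t, M) = -4*t*M = -4*M*t)
q(F) = -12*F (q(F) = -4*F*3 = -12*F)
11*q(-12) + (-40 - 1*(-2)) = 11*(-12*(-12)) + (-40 - 1*(-2)) = 11*144 + (-40 + 2) = 1584 - 38 = 1546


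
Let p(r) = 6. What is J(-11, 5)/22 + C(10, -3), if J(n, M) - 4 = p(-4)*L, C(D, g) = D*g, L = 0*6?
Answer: -328/11 ≈ -29.818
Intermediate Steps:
L = 0
J(n, M) = 4 (J(n, M) = 4 + 6*0 = 4 + 0 = 4)
J(-11, 5)/22 + C(10, -3) = 4/22 + 10*(-3) = (1/22)*4 - 30 = 2/11 - 30 = -328/11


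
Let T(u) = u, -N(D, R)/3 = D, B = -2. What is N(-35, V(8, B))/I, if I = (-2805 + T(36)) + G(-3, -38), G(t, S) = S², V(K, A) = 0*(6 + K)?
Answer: -21/265 ≈ -0.079245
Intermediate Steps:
V(K, A) = 0
N(D, R) = -3*D
I = -1325 (I = (-2805 + 36) + (-38)² = -2769 + 1444 = -1325)
N(-35, V(8, B))/I = -3*(-35)/(-1325) = 105*(-1/1325) = -21/265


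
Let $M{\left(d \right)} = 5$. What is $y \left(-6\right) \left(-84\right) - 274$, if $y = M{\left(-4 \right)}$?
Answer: $2246$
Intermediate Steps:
$y = 5$
$y \left(-6\right) \left(-84\right) - 274 = 5 \left(-6\right) \left(-84\right) - 274 = \left(-30\right) \left(-84\right) - 274 = 2520 - 274 = 2246$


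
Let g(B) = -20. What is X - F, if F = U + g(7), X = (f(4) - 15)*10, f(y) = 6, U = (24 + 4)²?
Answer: -854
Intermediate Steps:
U = 784 (U = 28² = 784)
X = -90 (X = (6 - 15)*10 = -9*10 = -90)
F = 764 (F = 784 - 20 = 764)
X - F = -90 - 1*764 = -90 - 764 = -854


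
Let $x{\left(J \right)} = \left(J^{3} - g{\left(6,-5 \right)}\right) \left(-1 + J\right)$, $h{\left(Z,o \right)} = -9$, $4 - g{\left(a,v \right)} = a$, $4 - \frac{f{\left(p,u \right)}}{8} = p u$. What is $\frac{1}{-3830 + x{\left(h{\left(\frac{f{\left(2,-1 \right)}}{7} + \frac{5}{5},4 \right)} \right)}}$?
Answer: $\frac{1}{3440} \approx 0.0002907$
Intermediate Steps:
$f{\left(p,u \right)} = 32 - 8 p u$
$g{\left(a,v \right)} = 4 - a$
$x{\left(J \right)} = \left(-1 + J\right) \left(2 + J^{3}\right)$ ($x{\left(J \right)} = \left(J^{3} - \left(4 - 6\right)\right) \left(-1 + J\right) = \left(J^{3} - -2\right) \left(-1 + J\right) = \left(J^{3} + 2\right) \left(-1 + J\right) = \left(2 + J^{3}\right) \left(-1 + J\right) = \left(-1 + J\right) \left(2 + J^{3}\right)$)
$\frac{1}{-3830 + x{\left(h{\left(\frac{f{\left(2,-1 \right)}}{7} + \frac{5}{5},4 \right)} \right)}} = \frac{1}{-3830 + \left(-2 + \left(-9\right)^{4} - \left(-9\right)^{3} + 2 \left(-9\right)\right)} = \frac{1}{-3830 - -7270} = \frac{1}{-3830 + \left(-2 + 6561 + 729 - 18\right)} = \frac{1}{-3830 + 7270} = \frac{1}{3440}$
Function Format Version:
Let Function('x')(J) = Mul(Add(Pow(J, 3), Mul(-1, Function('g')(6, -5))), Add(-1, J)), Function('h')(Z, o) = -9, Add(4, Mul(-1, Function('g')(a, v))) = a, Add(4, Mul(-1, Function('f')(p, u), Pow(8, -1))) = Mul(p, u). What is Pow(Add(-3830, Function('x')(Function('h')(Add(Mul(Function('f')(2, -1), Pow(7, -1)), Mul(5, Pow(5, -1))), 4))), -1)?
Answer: Rational(1, 3440) ≈ 0.00029070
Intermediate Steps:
Function('f')(p, u) = Add(32, Mul(-8, p, u)) (Function('f')(p, u) = Add(32, Mul(-8, Mul(p, u))) = Add(32, Mul(-8, p, u)))
Function('g')(a, v) = Add(4, Mul(-1, a))
Function('x')(J) = Mul(Add(-1, J), Add(2, Pow(J, 3))) (Function('x')(J) = Mul(Add(Pow(J, 3), Mul(-1, Add(4, Mul(-1, 6)))), Add(-1, J)) = Mul(Add(Pow(J, 3), Mul(-1, Add(4, -6))), Add(-1, J)) = Mul(Add(Pow(J, 3), Mul(-1, -2)), Add(-1, J)) = Mul(Add(Pow(J, 3), 2), Add(-1, J)) = Mul(Add(2, Pow(J, 3)), Add(-1, J)) = Mul(Add(-1, J), Add(2, Pow(J, 3))))
Pow(Add(-3830, Function('x')(Function('h')(Add(Mul(Function('f')(2, -1), Pow(7, -1)), Mul(5, Pow(5, -1))), 4))), -1) = Pow(Add(-3830, Add(-2, Pow(-9, 4), Mul(-1, Pow(-9, 3)), Mul(2, -9))), -1) = Pow(Add(-3830, Add(-2, 6561, Mul(-1, -729), -18)), -1) = Pow(Add(-3830, Add(-2, 6561, 729, -18)), -1) = Pow(Add(-3830, 7270), -1) = Pow(3440, -1) = Rational(1, 3440)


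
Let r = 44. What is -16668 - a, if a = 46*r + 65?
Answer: -18757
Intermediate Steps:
a = 2089 (a = 46*44 + 65 = 2024 + 65 = 2089)
-16668 - a = -16668 - 1*2089 = -16668 - 2089 = -18757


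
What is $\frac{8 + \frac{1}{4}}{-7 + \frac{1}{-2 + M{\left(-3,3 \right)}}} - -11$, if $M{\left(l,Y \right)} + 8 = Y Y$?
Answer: $\frac{319}{32} \approx 9.9688$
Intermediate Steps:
$M{\left(l,Y \right)} = -8 + Y^{2}$ ($M{\left(l,Y \right)} = -8 + Y Y = -8 + Y^{2}$)
$\frac{8 + \frac{1}{4}}{-7 + \frac{1}{-2 + M{\left(-3,3 \right)}}} - -11 = \frac{8 + \frac{1}{4}}{-7 + \frac{1}{-2 - \left(8 - 3^{2}\right)}} - -11 = \frac{8 + \frac{1}{4}}{-7 + \frac{1}{-2 + \left(-8 + 9\right)}} + 11 = \frac{33}{4 \left(-7 + \frac{1}{-2 + 1}\right)} + 11 = \frac{33}{4 \left(-7 + \frac{1}{-1}\right)} + 11 = \frac{33}{4 \left(-7 - 1\right)} + 11 = \frac{33}{4 \left(-8\right)} + 11 = \frac{33}{4} \left(- \frac{1}{8}\right) + 11 = - \frac{33}{32} + 11 = \frac{319}{32}$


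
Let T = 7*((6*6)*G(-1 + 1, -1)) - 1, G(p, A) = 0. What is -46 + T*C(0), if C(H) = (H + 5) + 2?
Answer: -53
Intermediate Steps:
C(H) = 7 + H (C(H) = (5 + H) + 2 = 7 + H)
T = -1 (T = 7*((6*6)*0) - 1 = 7*(36*0) - 1 = 7*0 - 1 = 0 - 1 = -1)
-46 + T*C(0) = -46 - (7 + 0) = -46 - 1*7 = -46 - 7 = -53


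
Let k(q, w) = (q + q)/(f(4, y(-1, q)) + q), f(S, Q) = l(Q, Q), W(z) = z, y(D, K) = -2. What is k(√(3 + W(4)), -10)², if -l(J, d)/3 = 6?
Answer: 28/(18 - √7)² ≈ 0.11877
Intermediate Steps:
l(J, d) = -18 (l(J, d) = -3*6 = -18)
f(S, Q) = -18
k(q, w) = 2*q/(-18 + q) (k(q, w) = (q + q)/(-18 + q) = (2*q)/(-18 + q) = 2*q/(-18 + q))
k(√(3 + W(4)), -10)² = (2*√(3 + 4)/(-18 + √(3 + 4)))² = (2*√7/(-18 + √7))² = 28/(-18 + √7)²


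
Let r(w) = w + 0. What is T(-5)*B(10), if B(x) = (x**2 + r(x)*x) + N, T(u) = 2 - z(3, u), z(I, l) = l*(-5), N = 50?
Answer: -5750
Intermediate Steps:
r(w) = w
z(I, l) = -5*l
T(u) = 2 + 5*u (T(u) = 2 - (-5)*u = 2 + 5*u)
B(x) = 50 + 2*x**2 (B(x) = (x**2 + x*x) + 50 = (x**2 + x**2) + 50 = 2*x**2 + 50 = 50 + 2*x**2)
T(-5)*B(10) = (2 + 5*(-5))*(50 + 2*10**2) = (2 - 25)*(50 + 2*100) = -23*(50 + 200) = -23*250 = -5750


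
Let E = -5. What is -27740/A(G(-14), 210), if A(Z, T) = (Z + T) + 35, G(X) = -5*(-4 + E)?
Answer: -2774/29 ≈ -95.655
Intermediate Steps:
G(X) = 45 (G(X) = -5*(-4 - 5) = -5*(-9) = 45)
A(Z, T) = 35 + T + Z (A(Z, T) = (T + Z) + 35 = 35 + T + Z)
-27740/A(G(-14), 210) = -27740/(35 + 210 + 45) = -27740/290 = -27740*1/290 = -2774/29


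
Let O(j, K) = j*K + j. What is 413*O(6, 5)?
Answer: 14868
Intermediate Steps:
O(j, K) = j + K*j (O(j, K) = K*j + j = j + K*j)
413*O(6, 5) = 413*(6*(1 + 5)) = 413*(6*6) = 413*36 = 14868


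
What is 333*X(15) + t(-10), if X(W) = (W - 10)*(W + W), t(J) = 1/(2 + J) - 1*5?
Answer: 399559/8 ≈ 49945.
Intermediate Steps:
t(J) = -5 + 1/(2 + J) (t(J) = 1/(2 + J) - 5 = -5 + 1/(2 + J))
X(W) = 2*W*(-10 + W) (X(W) = (-10 + W)*(2*W) = 2*W*(-10 + W))
333*X(15) + t(-10) = 333*(2*15*(-10 + 15)) + (-9 - 5*(-10))/(2 - 10) = 333*(2*15*5) + (-9 + 50)/(-8) = 333*150 - 1/8*41 = 49950 - 41/8 = 399559/8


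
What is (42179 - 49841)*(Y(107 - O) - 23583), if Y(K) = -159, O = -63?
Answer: 181911204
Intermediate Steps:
(42179 - 49841)*(Y(107 - O) - 23583) = (42179 - 49841)*(-159 - 23583) = -7662*(-23742) = 181911204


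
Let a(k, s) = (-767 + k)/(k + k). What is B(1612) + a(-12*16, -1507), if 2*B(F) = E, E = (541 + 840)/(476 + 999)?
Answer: 1679677/566400 ≈ 2.9655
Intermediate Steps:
a(k, s) = (-767 + k)/(2*k) (a(k, s) = (-767 + k)/((2*k)) = (-767 + k)*(1/(2*k)) = (-767 + k)/(2*k))
E = 1381/1475 ≈ 0.93627
B(F) = 1381/2950 (B(F) = (½)*(1381/1475) = 1381/2950)
B(1612) + a(-12*16, -1507) = 1381/2950 + (-767 - 12*16)/(2*((-12*16))) = 1381/2950 + (½)*(-767 - 192)/(-192) = 1381/2950 + (½)*(-1/192)*(-959) = 1381/2950 + 959/384 = 1679677/566400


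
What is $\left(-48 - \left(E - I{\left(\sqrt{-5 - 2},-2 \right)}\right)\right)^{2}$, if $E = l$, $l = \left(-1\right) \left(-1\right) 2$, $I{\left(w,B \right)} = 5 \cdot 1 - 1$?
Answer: $2116$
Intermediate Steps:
$I{\left(w,B \right)} = 4$ ($I{\left(w,B \right)} = 5 - 1 = 4$)
$l = 2$ ($l = 1 \cdot 2 = 2$)
$E = 2$
$\left(-48 - \left(E - I{\left(\sqrt{-5 - 2},-2 \right)}\right)\right)^{2} = \left(-48 + \left(4 - 2\right)\right)^{2} = \left(-48 + 2\right)^{2} = \left(-46\right)^{2} = 2116$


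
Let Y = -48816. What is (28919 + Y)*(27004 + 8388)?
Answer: -704194624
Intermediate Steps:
(28919 + Y)*(27004 + 8388) = (28919 - 48816)*(27004 + 8388) = -19897*35392 = -704194624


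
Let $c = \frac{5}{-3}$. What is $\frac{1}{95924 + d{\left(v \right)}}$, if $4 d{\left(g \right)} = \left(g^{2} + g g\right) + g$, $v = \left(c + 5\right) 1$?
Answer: $\frac{18}{1726747} \approx 1.0424 \cdot 10^{-5}$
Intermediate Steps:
$c = - \frac{5}{3}$ ($c = 5 \left(- \frac{1}{3}\right) = - \frac{5}{3} \approx -1.6667$)
$v = \frac{10}{3}$ ($v = \left(- \frac{5}{3} + 5\right) 1 = \frac{10}{3} \cdot 1 = \frac{10}{3} \approx 3.3333$)
$d{\left(g \right)} = \frac{g^{2}}{2} + \frac{g}{4}$ ($d{\left(g \right)} = \frac{\left(g^{2} + g g\right) + g}{4} = \frac{\left(g^{2} + g^{2}\right) + g}{4} = \frac{2 g^{2} + g}{4} = \frac{g + 2 g^{2}}{4} = \frac{g^{2}}{2} + \frac{g}{4}$)
$\frac{1}{95924 + d{\left(v \right)}} = \frac{1}{95924 + \frac{1}{4} \cdot \frac{10}{3} \left(1 + 2 \cdot \frac{10}{3}\right)} = \frac{1}{95924 + \frac{1}{4} \cdot \frac{10}{3} \left(1 + \frac{20}{3}\right)} = \frac{1}{95924 + \frac{1}{4} \cdot \frac{10}{3} \cdot \frac{23}{3}} = \frac{1}{95924 + \frac{115}{18}} = \frac{1}{\frac{1726747}{18}} = \frac{18}{1726747}$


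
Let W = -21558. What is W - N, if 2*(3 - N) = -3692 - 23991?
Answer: -70805/2 ≈ -35403.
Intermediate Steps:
N = 27689/2 (N = 3 - (-3692 - 23991)/2 = 3 - 1/2*(-27683) = 3 + 27683/2 = 27689/2 ≈ 13845.)
W - N = -21558 - 1*27689/2 = -21558 - 27689/2 = -70805/2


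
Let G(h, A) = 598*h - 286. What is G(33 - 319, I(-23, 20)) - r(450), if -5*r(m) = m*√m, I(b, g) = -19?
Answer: -171314 + 1350*√2 ≈ -1.6940e+5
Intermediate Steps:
G(h, A) = -286 + 598*h
r(m) = -m^(3/2)/5 (r(m) = -m*√m/5 = -m^(3/2)/5)
G(33 - 319, I(-23, 20)) - r(450) = (-286 + 598*(33 - 319)) - (-1)*450^(3/2)/5 = (-286 + 598*(-286)) - (-1)*6750*√2/5 = (-286 - 171028) - (-1350)*√2 = -171314 + 1350*√2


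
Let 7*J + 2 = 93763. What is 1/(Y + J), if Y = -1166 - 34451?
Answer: -7/155558 ≈ -4.4999e-5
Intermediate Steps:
J = 93761/7 (J = -2/7 + (1/7)*93763 = -2/7 + 93763/7 = 93761/7 ≈ 13394.)
Y = -35617
1/(Y + J) = 1/(-35617 + 93761/7) = 1/(-155558/7) = -7/155558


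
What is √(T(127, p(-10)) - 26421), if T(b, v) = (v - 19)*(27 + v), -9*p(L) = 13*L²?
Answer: I*√585254/9 ≈ 85.002*I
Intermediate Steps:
p(L) = -13*L²/9
T(b, v) = (-19 + v)*(27 + v)
√(T(127, p(-10)) - 26421) = √((-513 + (-13/9*(-10)²)² + 8*(-13/9*(-10)²)) - 26421) = √((-513 + (-13/9*100)² + 8*(-13/9*100)) - 26421) = √((-513 + (-1300/9)² + 8*(-1300/9)) - 26421) = √((-513 + 1690000/81 - 10400/9) - 26421) = √(1554847/81 - 26421) = √(-585254/81) = I*√585254/9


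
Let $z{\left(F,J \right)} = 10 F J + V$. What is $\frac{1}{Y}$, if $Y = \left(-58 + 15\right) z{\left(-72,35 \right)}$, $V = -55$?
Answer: $\frac{1}{1085965} \approx 9.2084 \cdot 10^{-7}$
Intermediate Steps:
$z{\left(F,J \right)} = -55 + 10 F J$ ($z{\left(F,J \right)} = 10 F J - 55 = -55 + 10 F J$)
$Y = 1085965$ ($Y = \left(-58 + 15\right) \left(-55 + 10 \left(-72\right) 35\right) = - 43 \left(-55 - 25200\right) = \left(-43\right) \left(-25255\right) = 1085965$)
$\frac{1}{Y} = \frac{1}{1085965}$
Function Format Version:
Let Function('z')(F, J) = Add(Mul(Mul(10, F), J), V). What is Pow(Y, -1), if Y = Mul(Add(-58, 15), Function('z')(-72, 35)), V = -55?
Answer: Rational(1, 1085965) ≈ 9.2084e-7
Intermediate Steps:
Function('z')(F, J) = Add(-55, Mul(10, F, J)) (Function('z')(F, J) = Add(Mul(Mul(10, F), J), -55) = Add(Mul(10, F, J), -55) = Add(-55, Mul(10, F, J)))
Y = 1085965 (Y = Mul(Add(-58, 15), Add(-55, Mul(10, -72, 35))) = Mul(-43, Add(-55, -25200)) = Mul(-43, -25255) = 1085965)
Pow(Y, -1) = Pow(1085965, -1) = Rational(1, 1085965)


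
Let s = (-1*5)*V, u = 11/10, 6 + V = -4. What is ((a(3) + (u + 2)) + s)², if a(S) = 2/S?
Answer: 2601769/900 ≈ 2890.9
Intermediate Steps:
V = -10 (V = -6 - 4 = -10)
u = 11/10 (u = 11*(⅒) = 11/10 ≈ 1.1000)
s = 50 (s = -1*5*(-10) = -5*(-10) = 50)
((a(3) + (u + 2)) + s)² = ((2/3 + (11/10 + 2)) + 50)² = ((2*(⅓) + 31/10) + 50)² = ((⅔ + 31/10) + 50)² = (113/30 + 50)² = (1613/30)² = 2601769/900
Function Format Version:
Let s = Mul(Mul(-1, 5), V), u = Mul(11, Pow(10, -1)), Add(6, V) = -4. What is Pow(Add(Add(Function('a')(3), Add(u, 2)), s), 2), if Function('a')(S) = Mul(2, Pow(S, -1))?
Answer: Rational(2601769, 900) ≈ 2890.9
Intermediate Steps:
V = -10 (V = Add(-6, -4) = -10)
u = Rational(11, 10) (u = Mul(11, Rational(1, 10)) = Rational(11, 10) ≈ 1.1000)
s = 50 (s = Mul(Mul(-1, 5), -10) = Mul(-5, -10) = 50)
Pow(Add(Add(Function('a')(3), Add(u, 2)), s), 2) = Pow(Add(Add(Mul(2, Pow(3, -1)), Add(Rational(11, 10), 2)), 50), 2) = Pow(Add(Add(Mul(2, Rational(1, 3)), Rational(31, 10)), 50), 2) = Pow(Add(Add(Rational(2, 3), Rational(31, 10)), 50), 2) = Pow(Add(Rational(113, 30), 50), 2) = Pow(Rational(1613, 30), 2) = Rational(2601769, 900)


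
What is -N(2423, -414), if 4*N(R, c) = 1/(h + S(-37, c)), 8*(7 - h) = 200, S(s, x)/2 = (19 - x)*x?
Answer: 1/1434168 ≈ 6.9727e-7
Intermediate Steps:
S(s, x) = 2*x*(19 - x) (S(s, x) = 2*((19 - x)*x) = 2*(x*(19 - x)) = 2*x*(19 - x))
h = -18 (h = 7 - ⅛*200 = 7 - 25 = -18)
N(R, c) = 1/(4*(-18 + 2*c*(19 - c)))
-N(2423, -414) = -(-1)/(72 + 8*(-414)*(-19 - 414)) = -(-1)/(72 + 8*(-414)*(-433)) = -(-1)/(72 + 1434096) = -(-1)/1434168 = -1*(-1/1434168) = 1/1434168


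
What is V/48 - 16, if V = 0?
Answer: -16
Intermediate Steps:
V/48 - 16 = 0/48 - 16 = (1/48)*0 - 16 = 0 - 16 = -16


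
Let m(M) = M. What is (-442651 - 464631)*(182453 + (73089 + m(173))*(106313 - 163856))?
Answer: 3824677041644266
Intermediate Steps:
(-442651 - 464631)*(182453 + (73089 + m(173))*(106313 - 163856)) = (-442651 - 464631)*(182453 + (73089 + 173)*(106313 - 163856)) = -907282*(182453 + 73262*(-57543)) = -907282*(182453 - 4215715266) = -907282*(-4215532813) = 3824677041644266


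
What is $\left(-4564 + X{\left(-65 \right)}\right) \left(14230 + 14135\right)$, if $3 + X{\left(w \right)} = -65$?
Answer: $-131386680$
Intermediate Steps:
$X{\left(w \right)} = -68$ ($X{\left(w \right)} = -3 - 65 = -68$)
$\left(-4564 + X{\left(-65 \right)}\right) \left(14230 + 14135\right) = \left(-4564 - 68\right) \left(14230 + 14135\right) = \left(-4632\right) 28365 = -131386680$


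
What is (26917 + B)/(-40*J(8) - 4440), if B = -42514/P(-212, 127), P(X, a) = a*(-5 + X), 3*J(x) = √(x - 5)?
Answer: -247035422961/40745430320 + 741848117*√3/40745430320 ≈ -6.0314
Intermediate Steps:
J(x) = √(-5 + x)/3 (J(x) = √(x - 5)/3 = √(-5 + x)/3)
B = 42514/27559 (B = -42514*1/(127*(-5 - 212)) = -42514/(127*(-217)) = -42514/(-27559) = -42514*(-1/27559) = 42514/27559 ≈ 1.5427)
(26917 + B)/(-40*J(8) - 4440) = (26917 + 42514/27559)/(-40*√(-5 + 8)/3 - 4440) = 741848117/(27559*(-40*√3/3 - 4440)) = 741848117/(27559*(-4440 - 40*√3/3))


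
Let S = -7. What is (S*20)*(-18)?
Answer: 2520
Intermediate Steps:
(S*20)*(-18) = -7*20*(-18) = -140*(-18) = 2520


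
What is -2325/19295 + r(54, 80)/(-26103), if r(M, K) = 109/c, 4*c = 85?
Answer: -3575791/29626905 ≈ -0.12069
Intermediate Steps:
c = 85/4 (c = (¼)*85 = 85/4 ≈ 21.250)
r(M, K) = 436/85 (r(M, K) = 109/(85/4) = 109*(4/85) = 436/85)
-2325/19295 + r(54, 80)/(-26103) = -2325/19295 + (436/85)/(-26103) = -2325*1/19295 + (436/85)*(-1/26103) = -465/3859 - 436/2218755 = -3575791/29626905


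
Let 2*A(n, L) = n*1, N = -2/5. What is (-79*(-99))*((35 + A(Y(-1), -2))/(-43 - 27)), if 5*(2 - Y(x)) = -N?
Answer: -7031079/1750 ≈ -4017.8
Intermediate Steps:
N = -⅖ (N = -2*⅕ = -⅖ ≈ -0.40000)
Y(x) = 48/25 (Y(x) = 2 - (-1)*(-2)/(5*5) = 2 - ⅕*⅖ = 2 - 2/25 = 48/25)
A(n, L) = n/2 (A(n, L) = (n*1)/2 = n/2)
(-79*(-99))*((35 + A(Y(-1), -2))/(-43 - 27)) = (-79*(-99))*((35 + (½)*(48/25))/(-43 - 27)) = 7821*((35 + 24/25)/(-70)) = 7821*((899/25)*(-1/70)) = 7821*(-899/1750) = -7031079/1750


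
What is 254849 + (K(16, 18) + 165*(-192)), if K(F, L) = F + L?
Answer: 223203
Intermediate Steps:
254849 + (K(16, 18) + 165*(-192)) = 254849 + ((16 + 18) + 165*(-192)) = 254849 + (34 - 31680) = 254849 - 31646 = 223203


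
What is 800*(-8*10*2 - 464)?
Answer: -499200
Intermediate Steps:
800*(-8*10*2 - 464) = 800*(-80*2 - 464) = 800*(-160 - 464) = 800*(-624) = -499200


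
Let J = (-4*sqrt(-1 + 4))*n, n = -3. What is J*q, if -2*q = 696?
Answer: -4176*sqrt(3) ≈ -7233.0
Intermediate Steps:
q = -348 (q = -1/2*696 = -348)
J = 12*sqrt(3) (J = -4*sqrt(-1 + 4)*(-3) = -4*sqrt(3)*(-3) = 12*sqrt(3) ≈ 20.785)
J*q = (12*sqrt(3))*(-348) = -4176*sqrt(3)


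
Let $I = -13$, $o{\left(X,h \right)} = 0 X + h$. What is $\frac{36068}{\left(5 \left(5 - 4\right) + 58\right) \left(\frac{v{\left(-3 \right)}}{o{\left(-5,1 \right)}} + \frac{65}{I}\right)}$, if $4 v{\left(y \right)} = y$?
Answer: $- \frac{144272}{1449} \approx -99.567$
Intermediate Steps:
$o{\left(X,h \right)} = h$ ($o{\left(X,h \right)} = 0 + h = h$)
$v{\left(y \right)} = \frac{y}{4}$
$\frac{36068}{\left(5 \left(5 - 4\right) + 58\right) \left(\frac{v{\left(-3 \right)}}{o{\left(-5,1 \right)}} + \frac{65}{I}\right)} = \frac{36068}{\left(5 \left(5 - 4\right) + 58\right) \left(\frac{\frac{1}{4} \left(-3\right)}{1} + \frac{65}{-13}\right)} = \frac{36068}{\left(5 \cdot 1 + 58\right) \left(\left(- \frac{3}{4}\right) 1 + 65 \left(- \frac{1}{13}\right)\right)} = \frac{36068}{\left(5 + 58\right) \left(- \frac{3}{4} - 5\right)} = \frac{36068}{63 \left(- \frac{23}{4}\right)} = \frac{36068}{- \frac{1449}{4}} = 36068 \left(- \frac{4}{1449}\right) = - \frac{144272}{1449}$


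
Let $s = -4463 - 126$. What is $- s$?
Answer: $4589$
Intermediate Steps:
$s = -4589$
$- s = \left(-1\right) \left(-4589\right) = 4589$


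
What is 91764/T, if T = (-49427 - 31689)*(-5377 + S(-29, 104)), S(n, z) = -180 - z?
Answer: 2549/12755491 ≈ 0.00019984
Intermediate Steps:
T = 459197676 (T = (-49427 - 31689)*(-5377 + (-180 - 1*104)) = -81116*(-5377 + (-180 - 104)) = -81116*(-5377 - 284) = -81116*(-5661) = 459197676)
91764/T = 91764/459197676 = 91764*(1/459197676) = 2549/12755491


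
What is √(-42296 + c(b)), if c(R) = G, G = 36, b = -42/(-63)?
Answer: 2*I*√10565 ≈ 205.57*I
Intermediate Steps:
b = ⅔ (b = -42*(-1/63) = ⅔ ≈ 0.66667)
c(R) = 36
√(-42296 + c(b)) = √(-42296 + 36) = √(-42260) = 2*I*√10565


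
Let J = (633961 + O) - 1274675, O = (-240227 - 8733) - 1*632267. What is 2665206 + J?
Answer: 1143265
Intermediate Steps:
O = -881227 (O = -248960 - 632267 = -881227)
J = -1521941 (J = (633961 - 881227) - 1274675 = -247266 - 1274675 = -1521941)
2665206 + J = 2665206 - 1521941 = 1143265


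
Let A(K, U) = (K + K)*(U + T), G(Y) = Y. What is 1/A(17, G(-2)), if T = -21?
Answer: -1/782 ≈ -0.0012788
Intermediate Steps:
A(K, U) = 2*K*(-21 + U) (A(K, U) = (K + K)*(U - 21) = (2*K)*(-21 + U) = 2*K*(-21 + U))
1/A(17, G(-2)) = 1/(2*17*(-21 - 2)) = 1/(2*17*(-23)) = 1/(-782) = -1/782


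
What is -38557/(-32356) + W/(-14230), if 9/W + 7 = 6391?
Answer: 291890346253/244946568160 ≈ 1.1916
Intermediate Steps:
W = 3/2128 (W = 9/(-7 + 6391) = 9/6384 = 9*(1/6384) = 3/2128 ≈ 0.0014098)
-38557/(-32356) + W/(-14230) = -38557/(-32356) + (3/2128)/(-14230) = -38557*(-1/32356) + (3/2128)*(-1/14230) = 38557/32356 - 3/30281440 = 291890346253/244946568160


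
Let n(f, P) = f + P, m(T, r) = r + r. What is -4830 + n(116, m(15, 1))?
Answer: -4712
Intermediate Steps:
m(T, r) = 2*r
n(f, P) = P + f
-4830 + n(116, m(15, 1)) = -4830 + (2*1 + 116) = -4830 + (2 + 116) = -4830 + 118 = -4712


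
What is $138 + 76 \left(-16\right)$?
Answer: $-1078$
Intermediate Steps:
$138 + 76 \left(-16\right) = 138 - 1216 = -1078$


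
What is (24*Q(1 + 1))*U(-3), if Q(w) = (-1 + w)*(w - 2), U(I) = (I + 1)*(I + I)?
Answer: 0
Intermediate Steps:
U(I) = 2*I*(1 + I) (U(I) = (1 + I)*(2*I) = 2*I*(1 + I))
Q(w) = (-1 + w)*(-2 + w)
(24*Q(1 + 1))*U(-3) = (24*(2 + (1 + 1)**2 - 3*(1 + 1)))*(2*(-3)*(1 - 3)) = (24*(2 + 2**2 - 3*2))*(2*(-3)*(-2)) = (24*(2 + 4 - 6))*12 = (24*0)*12 = 0*12 = 0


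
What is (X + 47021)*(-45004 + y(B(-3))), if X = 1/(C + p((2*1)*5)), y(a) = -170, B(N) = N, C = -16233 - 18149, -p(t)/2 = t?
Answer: -36537102552867/17201 ≈ -2.1241e+9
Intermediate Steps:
p(t) = -2*t
C = -34382
X = -1/34402 (X = 1/(-34382 - 2*2*1*5) = 1/(-34382 - 4*5) = 1/(-34382 - 2*10) = 1/(-34382 - 20) = 1/(-34402) = -1/34402 ≈ -2.9068e-5)
(X + 47021)*(-45004 + y(B(-3))) = (-1/34402 + 47021)*(-45004 - 170) = (1617616441/34402)*(-45174) = -36537102552867/17201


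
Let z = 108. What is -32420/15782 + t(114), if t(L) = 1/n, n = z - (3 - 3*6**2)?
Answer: -3444839/1680783 ≈ -2.0495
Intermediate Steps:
n = 213 (n = 108 - (3 - 3*6**2) = 108 - (3 - 3*36) = 108 - (3 - 108) = 108 - 1*(-105) = 108 + 105 = 213)
t(L) = 1/213
-32420/15782 + t(114) = -32420/15782 + 1/213 = -32420*1/15782 + 1/213 = -16210/7891 + 1/213 = -3444839/1680783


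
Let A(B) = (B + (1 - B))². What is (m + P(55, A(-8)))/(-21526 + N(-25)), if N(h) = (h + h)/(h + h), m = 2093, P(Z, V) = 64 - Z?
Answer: -2102/21525 ≈ -0.097654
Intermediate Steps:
A(B) = 1 (A(B) = 1² = 1)
N(h) = 1 (N(h) = (2*h)/((2*h)) = (2*h)*(1/(2*h)) = 1)
(m + P(55, A(-8)))/(-21526 + N(-25)) = (2093 + (64 - 1*55))/(-21526 + 1) = (2093 + (64 - 55))/(-21525) = (2093 + 9)*(-1/21525) = 2102*(-1/21525) = -2102/21525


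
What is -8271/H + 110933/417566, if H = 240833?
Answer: 23262638803/100563672478 ≈ 0.23132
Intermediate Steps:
-8271/H + 110933/417566 = -8271/240833 + 110933/417566 = 23262638803/100563672478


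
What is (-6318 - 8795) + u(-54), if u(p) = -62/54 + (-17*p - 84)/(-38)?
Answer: -7764817/513 ≈ -15136.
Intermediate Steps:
u(p) = 545/513 + 17*p/38 (u(p) = -62*1/54 + (-84 - 17*p)*(-1/38) = -31/27 + (42/19 + 17*p/38) = 545/513 + 17*p/38)
(-6318 - 8795) + u(-54) = (-6318 - 8795) + (545/513 + (17/38)*(-54)) = -15113 + (545/513 - 459/19) = -15113 - 11848/513 = -7764817/513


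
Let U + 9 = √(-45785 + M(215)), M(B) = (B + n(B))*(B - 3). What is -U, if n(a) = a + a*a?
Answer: 9 - 5*√393803 ≈ -3128.7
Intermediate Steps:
n(a) = a + a²
M(B) = (-3 + B)*(B + B*(1 + B)) (M(B) = (B + B*(1 + B))*(B - 3) = (B + B*(1 + B))*(-3 + B) = (-3 + B)*(B + B*(1 + B)))
U = -9 + 5*√393803 (U = -9 + √(-45785 + 215*(-6 + 215² - 1*215)) = -9 + √(-45785 + 215*(-6 + 46225 - 215)) = -9 + √(-45785 + 215*46004) = -9 + √(-45785 + 9890860) = -9 + √9845075 = -9 + 5*√393803 ≈ 3128.7)
-U = -(-9 + 5*√393803) = 9 - 5*√393803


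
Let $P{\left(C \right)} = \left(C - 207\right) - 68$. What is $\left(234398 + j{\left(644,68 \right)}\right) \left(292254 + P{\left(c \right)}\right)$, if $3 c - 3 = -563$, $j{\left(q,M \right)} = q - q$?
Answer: $\frac{205186618046}{3} \approx 6.8396 \cdot 10^{10}$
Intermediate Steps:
$j{\left(q,M \right)} = 0$
$c = - \frac{560}{3}$ ($c = 1 + \frac{1}{3} \left(-563\right) = 1 - \frac{563}{3} = - \frac{560}{3} \approx -186.67$)
$P{\left(C \right)} = -275 + C$ ($P{\left(C \right)} = \left(-207 + C\right) - 68 = -275 + C$)
$\left(234398 + j{\left(644,68 \right)}\right) \left(292254 + P{\left(c \right)}\right) = \left(234398 + 0\right) \left(292254 - \frac{1385}{3}\right) = 234398 \left(292254 - \frac{1385}{3}\right) = 234398 \cdot \frac{875377}{3} = \frac{205186618046}{3}$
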